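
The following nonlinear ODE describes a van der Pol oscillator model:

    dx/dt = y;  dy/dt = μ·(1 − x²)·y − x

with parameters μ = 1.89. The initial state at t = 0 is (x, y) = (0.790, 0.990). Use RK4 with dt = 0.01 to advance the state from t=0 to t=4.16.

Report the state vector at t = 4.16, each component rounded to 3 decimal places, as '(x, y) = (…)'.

t=0.000: state=(0.790, 0.990)
step 1 (dt=0.01): k1=(0.990, -0.087), k2=(0.990, -0.107), k3=(0.989, -0.107), k4=(0.989, -0.127); state += dt/6·(k1+2k2+2k3+k4)
t=0.010: state=(0.800, 0.989)
t=0.020: state=(0.810, 0.987)
t=0.030: state=(0.820, 0.986)
continuing one RK4 step at a time; state shown every 20 steps (Δt=0.2):
t=0.200: state=(0.981, 0.889)
t=0.400: state=(1.136, 0.641)
t=0.600: state=(1.233, 0.329)
t=0.800: state=(1.269, 0.039)
t=1.000: state=(1.253, -0.195)
t=1.200: state=(1.194, -0.385)
t=1.400: state=(1.100, -0.559)
t=1.600: state=(0.969, -0.749)
t=1.800: state=(0.796, -0.998)
t=2.000: state=(0.562, -1.371)
t=2.200: state=(0.233, -1.971)
t=2.400: state=(-0.247, -2.862)
t=2.600: state=(-0.901, -3.534)
t=2.800: state=(-1.549, -2.631)
t=3.000: state=(-1.901, -0.960)
t=3.200: state=(-1.992, -0.089)
t=3.400: state=(-1.974, 0.211)
t=3.600: state=(-1.920, 0.315)
t=3.800: state=(-1.852, 0.363)
t=4.000: state=(-1.776, 0.397)
t=4.160: state=(-1.710, 0.423)

(x, y) = (-1.710, 0.423)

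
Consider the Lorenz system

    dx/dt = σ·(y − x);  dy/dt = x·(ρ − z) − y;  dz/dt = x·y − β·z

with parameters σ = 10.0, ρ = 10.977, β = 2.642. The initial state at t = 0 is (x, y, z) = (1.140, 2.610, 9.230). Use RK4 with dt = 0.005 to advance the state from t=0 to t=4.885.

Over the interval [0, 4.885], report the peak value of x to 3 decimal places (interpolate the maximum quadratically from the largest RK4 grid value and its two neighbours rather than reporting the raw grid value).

max x = 7.078

t=0.000: state=(1.140, 2.610, 9.230)
step 1 (dt=0.005): k1=(14.700, -0.618, -21.410), k2=(14.317, -0.490, -21.175), k3=(14.330, -0.492, -21.178), k4=(13.959, -0.362, -20.946); state += dt/6·(k1+2k2+2k3+k4)
t=0.005: state=(1.212, 2.608, 9.124)
t=0.010: state=(1.280, 2.606, 9.021)
t=0.015: state=(1.344, 2.607, 8.919)
continuing one RK4 step at a time; state shown every 40 steps (Δt=0.2):
t=0.200: state=(2.785, 3.501, 6.432)
t=0.400: state=(4.774, 6.045, 6.663)
t=0.600: state=(6.977, 7.456, 10.770)
t=0.800: state=(5.834, 4.564, 12.619)
t=1.000: state=(3.817, 3.290, 10.065)
t=1.200: state=(3.727, 4.093, 7.966)
t=1.400: state=(5.006, 5.822, 8.108)
t=1.600: state=(6.270, 6.489, 10.554)
t=1.800: state=(5.597, 4.881, 11.597)
t=2.000: state=(4.380, 4.030, 10.085)
t=2.200: state=(4.328, 4.592, 8.751)
t=2.400: state=(5.184, 5.681, 9.007)
t=2.600: state=(5.835, 5.882, 10.476)
t=2.800: state=(5.356, 4.936, 10.920)
t=3.000: state=(4.664, 4.477, 9.973)
t=3.200: state=(4.696, 4.892, 9.215)
t=3.400: state=(5.248, 5.533, 9.509)
t=3.600: state=(5.552, 5.529, 10.366)
t=3.800: state=(5.216, 4.969, 10.507)
t=4.000: state=(4.836, 4.749, 9.909)
t=4.200: state=(4.907, 5.047, 9.511)
t=4.400: state=(5.249, 5.403, 9.771)
t=4.600: state=(5.376, 5.333, 10.255)
t=4.800: state=(5.149, 5.005, 10.264)
t=4.885: state=(5.036, 4.921, 10.120)
largest grid value and its neighbours: x(0.635)=7.07541, x(0.640)=7.07782, x(0.645)=7.07724
parabola through these three points peaks at t≈0.642 with x≈7.07796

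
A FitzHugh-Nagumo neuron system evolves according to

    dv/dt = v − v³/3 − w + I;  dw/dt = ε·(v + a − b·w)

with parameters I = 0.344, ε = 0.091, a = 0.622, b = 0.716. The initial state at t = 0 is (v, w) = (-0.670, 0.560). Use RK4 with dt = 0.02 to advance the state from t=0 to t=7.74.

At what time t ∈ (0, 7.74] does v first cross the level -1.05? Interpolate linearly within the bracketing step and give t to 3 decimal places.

t=0.000: state=(-0.670, 0.560)
step 1 (dt=0.02): k1=(-0.786, -0.041), k2=(-0.790, -0.042), k3=(-0.790, -0.042), k4=(-0.793, -0.042); state += dt/6·(k1+2k2+2k3+k4)
t=0.020: state=(-0.686, 0.559)
t=0.040: state=(-0.702, 0.558)
t=0.060: state=(-0.718, 0.557)
t=0.440: state=(-1.040, 0.535)
next step: t=0.460: state=(-1.057, 0.534) — v has crossed -1.05
linear interpolation between t=0.440 (-1.03995) and t=0.460 (-1.05704) → t≈0.452

t = 0.452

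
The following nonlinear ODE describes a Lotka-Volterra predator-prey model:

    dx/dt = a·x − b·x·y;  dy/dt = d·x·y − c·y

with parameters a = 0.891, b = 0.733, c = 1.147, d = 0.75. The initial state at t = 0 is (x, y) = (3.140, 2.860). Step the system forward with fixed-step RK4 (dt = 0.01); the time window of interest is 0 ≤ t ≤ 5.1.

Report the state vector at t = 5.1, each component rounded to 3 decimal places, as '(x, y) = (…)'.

(x, y) = (1.824, 0.216)

t=0.000: state=(3.140, 2.860)
step 1 (dt=0.01): k1=(-3.785, 3.455), k2=(-3.802, 3.435), k3=(-3.801, 3.435), k4=(-3.817, 3.414); state += dt/6·(k1+2k2+2k3+k4)
t=0.010: state=(3.102, 2.894)
t=0.020: state=(3.064, 2.928)
t=0.030: state=(3.025, 2.962)
continuing one RK4 step at a time; state shown every 20 steps (Δt=0.2):
t=0.200: state=(2.358, 3.435)
t=0.400: state=(1.665, 3.684)
t=0.600: state=(1.162, 3.612)
t=0.800: state=(0.833, 3.329)
t=1.000: state=(0.628, 2.949)
t=1.200: state=(0.502, 2.550)
t=1.400: state=(0.424, 2.172)
t=1.600: state=(0.378, 1.833)
t=1.800: state=(0.353, 1.539)
t=2.000: state=(0.343, 1.289)
t=2.200: state=(0.345, 1.079)
t=2.400: state=(0.357, 0.904)
t=2.600: state=(0.377, 0.759)
t=2.800: state=(0.407, 0.640)
t=3.000: state=(0.446, 0.543)
t=3.200: state=(0.496, 0.463)
t=3.400: state=(0.556, 0.398)
t=3.600: state=(0.629, 0.346)
t=3.800: state=(0.717, 0.304)
t=4.000: state=(0.822, 0.271)
t=4.200: state=(0.946, 0.246)
t=4.400: state=(1.091, 0.228)
t=4.600: state=(1.263, 0.216)
t=4.800: state=(1.463, 0.211)
t=5.000: state=(1.695, 0.212)
t=5.100: state=(1.824, 0.216)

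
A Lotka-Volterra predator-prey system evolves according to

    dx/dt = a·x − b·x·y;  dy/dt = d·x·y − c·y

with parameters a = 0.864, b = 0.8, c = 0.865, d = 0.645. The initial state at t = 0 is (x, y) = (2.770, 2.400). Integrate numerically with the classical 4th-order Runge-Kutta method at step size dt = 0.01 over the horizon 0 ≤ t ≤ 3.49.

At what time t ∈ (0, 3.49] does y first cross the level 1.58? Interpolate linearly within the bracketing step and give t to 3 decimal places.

t = 1.911

t=0.000: state=(2.770, 2.400)
step 1 (dt=0.01): k1=(-2.925, 2.212), k2=(-2.934, 2.199), k3=(-2.934, 2.199), k4=(-2.942, 2.186); state += dt/6·(k1+2k2+2k3+k4)
t=0.010: state=(2.741, 2.422)
t=0.020: state=(2.711, 2.444)
t=0.030: state=(2.682, 2.465)
continuing one RK4 step at a time; state shown every 20 steps (Δt=0.2):
t=0.200: state=(2.172, 2.777)
t=0.400: state=(1.625, 2.980)
t=0.600: state=(1.194, 3.003)
t=0.800: state=(0.885, 2.885)
t=1.000: state=(0.673, 2.680)
t=1.200: state=(0.531, 2.435)
t=1.400: state=(0.437, 2.179)
t=1.600: state=(0.374, 1.931)
t=1.800: state=(0.332, 1.700)
t=1.910: state=(0.316, 1.581)
next step: t=1.920: state=(0.315, 1.571) — y has crossed 1.58
linear interpolation between t=1.910 (1.58120) and t=1.920 (1.57078) → t≈1.911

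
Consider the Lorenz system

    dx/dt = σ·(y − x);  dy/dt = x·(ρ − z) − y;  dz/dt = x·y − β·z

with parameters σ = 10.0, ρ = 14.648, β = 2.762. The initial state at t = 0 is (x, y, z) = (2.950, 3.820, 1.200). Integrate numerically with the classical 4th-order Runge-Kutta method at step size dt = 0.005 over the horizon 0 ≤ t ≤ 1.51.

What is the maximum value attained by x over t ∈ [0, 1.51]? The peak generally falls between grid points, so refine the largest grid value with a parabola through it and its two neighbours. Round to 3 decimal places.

t=0.000: state=(2.950, 3.820, 1.200)
step 1 (dt=0.005): k1=(8.700, 35.852, 7.955), k2=(9.379, 35.995, 8.249), k3=(9.365, 36.016, 8.255), k4=(10.033, 36.178, 8.559); state += dt/6·(k1+2k2+2k3+k4)
t=0.005: state=(2.997, 4.000, 1.241)
t=0.010: state=(3.050, 4.182, 1.286)
t=0.015: state=(3.110, 4.366, 1.333)
continuing one RK4 step at a time; state shown every 10 steps (Δt=0.05):
t=0.050: state=(3.691, 5.738, 1.783)
t=0.100: state=(4.973, 8.038, 2.947)
t=0.150: state=(6.734, 10.671, 5.139)
t=0.200: state=(8.819, 13.067, 8.845)
t=0.250: state=(10.756, 13.963, 14.022)
t=0.300: state=(11.718, 12.097, 19.244)
t=0.350: state=(11.024, 7.951, 22.192)
t=0.400: state=(8.893, 3.796, 22.047)
t=0.450: state=(6.277, 1.197, 20.048)
t=0.500: state=(4.003, 0.084, 17.598)
t=0.550: state=(2.383, -0.206, 15.314)
t=0.600: state=(1.366, -0.172, 13.321)
t=0.650: state=(0.785, -0.055, 11.597)
t=0.700: state=(0.480, 0.060, 10.101)
t=0.750: state=(0.336, 0.158, 8.800)
t=0.800: state=(0.285, 0.245, 7.668)
t=0.850: state=(0.288, 0.337, 6.683)
t=0.900: state=(0.330, 0.446, 5.826)
t=0.950: state=(0.405, 0.588, 5.084)
t=1.000: state=(0.516, 0.781, 4.443)
t=1.050: state=(0.674, 1.045, 3.895)
t=1.100: state=(0.894, 1.412, 3.437)
t=1.150: state=(1.201, 1.922, 3.075)
t=1.200: state=(1.628, 2.631, 2.829)
t=1.250: state=(2.221, 3.610, 2.744)
t=1.300: state=(3.039, 4.943, 2.915)
t=1.350: state=(4.147, 6.697, 3.517)
t=1.400: state=(5.600, 8.856, 4.840)
t=1.450: state=(7.374, 11.149, 7.272)
t=1.500: state=(9.258, 12.841, 11.066)
t=1.510: state=(9.607, 13.007, 11.968)
largest grid value and its neighbours: x(0.300)=11.71757, x(0.305)=11.72775, x(0.310)=11.72019
parabola through these three points peaks at t≈0.305 with x≈11.72779

max x = 11.728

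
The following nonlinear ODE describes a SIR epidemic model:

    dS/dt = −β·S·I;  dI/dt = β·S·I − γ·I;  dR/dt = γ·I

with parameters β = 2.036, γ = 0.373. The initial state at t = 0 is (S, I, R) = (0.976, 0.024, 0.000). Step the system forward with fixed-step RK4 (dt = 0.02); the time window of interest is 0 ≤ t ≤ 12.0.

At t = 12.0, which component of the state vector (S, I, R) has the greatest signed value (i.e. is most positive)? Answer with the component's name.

t=0.000: state=(0.976, 0.024, 0.000)
step 1 (dt=0.02): k1=(-0.048, 0.039, 0.009), k2=(-0.048, 0.039, 0.009), k3=(-0.048, 0.039, 0.009), k4=(-0.049, 0.040, 0.009); state += dt/6·(k1+2k2+2k3+k4)
t=0.020: state=(0.975, 0.025, 0.000)
t=0.040: state=(0.974, 0.026, 0.000)
t=0.060: state=(0.973, 0.026, 0.001)
continuing one RK4 step at a time; state shown every 25 steps (Δt=0.5):
t=0.500: state=(0.940, 0.053, 0.007)
t=1.000: state=(0.868, 0.111, 0.022)
t=1.500: state=(0.740, 0.209, 0.051)
t=2.000: state=(0.561, 0.338, 0.102)
t=2.500: state=(0.374, 0.450, 0.176)
t=3.000: state=(0.229, 0.505, 0.266)
t=3.500: state=(0.136, 0.503, 0.361)
t=4.000: state=(0.083, 0.466, 0.451)
t=4.500: state=(0.053, 0.414, 0.533)
t=5.000: state=(0.036, 0.359, 0.605)
t=5.500: state=(0.026, 0.307, 0.667)
t=6.000: state=(0.019, 0.261, 0.720)
t=6.500: state=(0.015, 0.220, 0.765)
t=7.000: state=(0.012, 0.185, 0.803)
t=7.500: state=(0.010, 0.155, 0.834)
t=8.000: state=(0.009, 0.130, 0.861)
t=8.500: state=(0.008, 0.109, 0.883)
t=9.000: state=(0.007, 0.091, 0.902)
t=9.500: state=(0.007, 0.076, 0.917)
t=10.000: state=(0.006, 0.064, 0.930)
t=10.500: state=(0.006, 0.053, 0.941)
t=11.000: state=(0.005, 0.044, 0.950)
t=11.500: state=(0.005, 0.037, 0.958)
t=12.000: state=(0.005, 0.031, 0.964)
compare at T: S=0.005, I=0.031, R=0.964

largest component: R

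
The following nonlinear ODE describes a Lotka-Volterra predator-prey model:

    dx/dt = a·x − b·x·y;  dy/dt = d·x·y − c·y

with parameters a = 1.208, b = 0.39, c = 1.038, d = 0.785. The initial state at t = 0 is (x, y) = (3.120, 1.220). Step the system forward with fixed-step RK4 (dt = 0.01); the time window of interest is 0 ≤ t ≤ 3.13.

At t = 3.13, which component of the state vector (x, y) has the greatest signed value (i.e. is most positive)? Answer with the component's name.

t=0.000: state=(3.120, 1.220)
step 1 (dt=0.01): k1=(2.284, 1.722), k2=(2.282, 1.745), k3=(2.282, 1.745), k4=(2.280, 1.768); state += dt/6·(k1+2k2+2k3+k4)
t=0.010: state=(3.143, 1.237)
t=0.020: state=(3.166, 1.255)
t=0.030: state=(3.188, 1.274)
continuing one RK4 step at a time; state shown every 20 steps (Δt=0.2):
t=0.200: state=(3.554, 1.675)
t=0.400: state=(3.864, 2.443)
t=0.600: state=(3.889, 3.666)
t=0.800: state=(3.492, 5.348)
t=1.000: state=(2.731, 7.106)
t=1.200: state=(1.897, 8.294)
t=1.400: state=(1.243, 8.596)
t=1.600: state=(0.820, 8.190)
t=1.800: state=(0.567, 7.407)
t=2.000: state=(0.420, 6.497)
t=2.200: state=(0.334, 5.597)
t=2.400: state=(0.284, 4.772)
t=2.600: state=(0.256, 4.044)
t=2.800: state=(0.244, 3.417)
t=3.000: state=(0.243, 2.884)
t=3.130: state=(0.248, 2.584)
compare at T: x=0.248, y=2.584

largest component: y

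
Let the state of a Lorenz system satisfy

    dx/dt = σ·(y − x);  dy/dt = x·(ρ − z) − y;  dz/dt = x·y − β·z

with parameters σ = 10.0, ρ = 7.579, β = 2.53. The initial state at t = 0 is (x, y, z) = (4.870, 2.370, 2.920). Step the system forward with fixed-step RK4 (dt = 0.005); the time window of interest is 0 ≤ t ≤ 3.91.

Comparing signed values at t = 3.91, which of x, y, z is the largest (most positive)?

largest component: z

t=0.000: state=(4.870, 2.370, 2.920)
step 1 (dt=0.005): k1=(-25.000, 20.319, 4.154), k2=(-23.867, 19.927, 4.224), k3=(-23.905, 19.941, 4.226), k4=(-22.808, 19.562, 4.291); state += dt/6·(k1+2k2+2k3+k4)
t=0.005: state=(4.751, 2.470, 2.941)
t=0.010: state=(4.642, 2.566, 2.963)
t=0.015: state=(4.543, 2.658, 2.985)
continuing one RK4 step at a time; state shown every 40 steps (Δt=0.2):
t=0.200: state=(4.304, 4.967, 4.282)
t=0.400: state=(5.507, 5.777, 7.021)
t=0.600: state=(4.969, 4.280, 8.527)
t=0.800: state=(3.600, 3.075, 7.478)
t=1.000: state=(3.061, 3.029, 6.016)
t=1.200: state=(3.350, 3.641, 5.280)
t=1.400: state=(4.082, 4.476, 5.591)
t=1.600: state=(4.678, 4.821, 6.680)
t=1.800: state=(4.558, 4.324, 7.405)
t=2.000: state=(3.995, 3.731, 7.124)
t=2.200: state=(3.662, 3.606, 6.445)
t=2.400: state=(3.748, 3.875, 6.039)
t=2.600: state=(4.077, 4.251, 6.155)
t=2.800: state=(4.335, 4.398, 6.610)
t=3.000: state=(4.299, 4.211, 6.926)
t=3.200: state=(4.069, 3.952, 6.841)
t=3.400: state=(3.908, 3.873, 6.548)
t=3.600: state=(3.932, 3.985, 6.353)
t=3.800: state=(4.074, 4.150, 6.394)
t=3.910: state=(4.149, 4.205, 6.493)
compare at T: x=4.149, y=4.205, z=6.493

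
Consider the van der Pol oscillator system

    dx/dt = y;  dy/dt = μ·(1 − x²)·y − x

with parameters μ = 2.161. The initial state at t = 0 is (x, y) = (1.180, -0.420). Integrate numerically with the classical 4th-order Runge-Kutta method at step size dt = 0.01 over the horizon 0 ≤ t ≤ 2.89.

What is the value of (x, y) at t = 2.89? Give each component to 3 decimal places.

(x, y) = (-1.734, 0.370)

t=0.000: state=(1.180, -0.420)
step 1 (dt=0.01): k1=(-0.420, -0.824), k2=(-0.424, -0.823), k3=(-0.424, -0.823), k4=(-0.428, -0.822); state += dt/6·(k1+2k2+2k3+k4)
t=0.010: state=(1.176, -0.428)
t=0.020: state=(1.171, -0.436)
t=0.030: state=(1.167, -0.445)
continuing one RK4 step at a time; state shown every 10 steps (Δt=0.1):
t=0.100: state=(1.134, -0.502)
t=0.200: state=(1.080, -0.586)
t=0.300: state=(1.016, -0.678)
t=0.400: state=(0.944, -0.782)
t=0.500: state=(0.859, -0.906)
t=0.600: state=(0.761, -1.060)
t=0.700: state=(0.646, -1.256)
t=0.800: state=(0.508, -1.512)
t=0.900: state=(0.341, -1.851)
t=1.000: state=(0.134, -2.294)
t=1.100: state=(-0.122, -2.845)
t=1.200: state=(-0.436, -3.439)
t=1.300: state=(-0.804, -3.858)
t=1.400: state=(-1.190, -3.753)
t=1.500: state=(-1.531, -2.980)
t=1.600: state=(-1.776, -1.897)
t=1.700: state=(-1.917, -0.976)
t=1.800: state=(-1.982, -0.385)
t=1.900: state=(-2.002, -0.055)
t=2.000: state=(-1.998, 0.118)
t=2.100: state=(-1.981, 0.210)
t=2.200: state=(-1.958, 0.259)
t=2.300: state=(-1.930, 0.288)
t=2.400: state=(-1.900, 0.308)
t=2.500: state=(-1.869, 0.322)
t=2.600: state=(-1.836, 0.335)
t=2.700: state=(-1.802, 0.347)
t=2.800: state=(-1.767, 0.359)
t=2.890: state=(-1.734, 0.370)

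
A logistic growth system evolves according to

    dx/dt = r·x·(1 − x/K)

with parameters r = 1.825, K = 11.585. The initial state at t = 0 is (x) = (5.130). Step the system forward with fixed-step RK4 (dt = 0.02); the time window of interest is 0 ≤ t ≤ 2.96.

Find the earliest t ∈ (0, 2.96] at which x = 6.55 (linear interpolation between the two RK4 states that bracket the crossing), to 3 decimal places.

t=0.000: state=(5.130)
step 1 (dt=0.02): k1=(5.217), k2=(5.227), k3=(5.227), k4=(5.237); state += dt/6·(k1+2k2+2k3+k4)
t=0.020: state=(5.235)
t=0.040: state=(5.339)
t=0.060: state=(5.445)
continuing one RK4 step at a time; state shown every 5 steps (Δt=0.1):
t=0.100: state=(5.656)
t=0.200: state=(6.184)
t=0.260: state=(6.498)
next step: t=0.280: state=(6.602) — x has crossed 6.55
linear interpolation between t=0.260 (6.49784) and t=0.280 (6.60174) → t≈0.270

t = 0.270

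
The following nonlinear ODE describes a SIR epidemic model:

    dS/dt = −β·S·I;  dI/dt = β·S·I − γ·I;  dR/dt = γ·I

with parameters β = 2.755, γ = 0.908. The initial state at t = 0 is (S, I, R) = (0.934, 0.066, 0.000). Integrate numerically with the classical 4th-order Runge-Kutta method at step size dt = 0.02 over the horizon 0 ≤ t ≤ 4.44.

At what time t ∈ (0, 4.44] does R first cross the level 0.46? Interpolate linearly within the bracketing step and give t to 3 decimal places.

t = 2.180

t=0.000: state=(0.934, 0.066, 0.000)
step 1 (dt=0.02): k1=(-0.170, 0.110, 0.060), k2=(-0.172, 0.111, 0.061), k3=(-0.172, 0.111, 0.061), k4=(-0.175, 0.113, 0.062); state += dt/6·(k1+2k2+2k3+k4)
t=0.020: state=(0.931, 0.068, 0.001)
t=0.040: state=(0.927, 0.071, 0.002)
t=0.060: state=(0.923, 0.073, 0.004)
continuing one RK4 step at a time; state shown every 10 steps (Δt=0.2):
t=0.200: state=(0.895, 0.091, 0.014)
t=0.400: state=(0.844, 0.123, 0.033)
t=0.600: state=(0.781, 0.160, 0.059)
t=0.800: state=(0.707, 0.201, 0.092)
t=1.000: state=(0.625, 0.242, 0.132)
t=1.200: state=(0.541, 0.279, 0.180)
t=1.400: state=(0.461, 0.306, 0.233)
t=1.600: state=(0.387, 0.323, 0.290)
t=1.800: state=(0.323, 0.327, 0.349)
t=2.000: state=(0.270, 0.321, 0.408)
t=2.180: state=(0.231, 0.309, 0.460)
next step: t=2.200: state=(0.227, 0.307, 0.466) — R has crossed 0.46
linear interpolation between t=2.180 (0.45999) and t=2.200 (0.46558) → t≈2.180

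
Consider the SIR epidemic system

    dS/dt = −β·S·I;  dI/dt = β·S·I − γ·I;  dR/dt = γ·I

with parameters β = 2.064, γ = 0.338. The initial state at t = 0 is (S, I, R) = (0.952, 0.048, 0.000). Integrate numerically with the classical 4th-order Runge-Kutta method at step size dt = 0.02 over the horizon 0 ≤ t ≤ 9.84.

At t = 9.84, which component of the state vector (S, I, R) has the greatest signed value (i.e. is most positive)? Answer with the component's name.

t=0.000: state=(0.952, 0.048, 0.000)
step 1 (dt=0.02): k1=(-0.094, 0.078, 0.016), k2=(-0.096, 0.079, 0.016), k3=(-0.096, 0.079, 0.016), k4=(-0.097, 0.080, 0.017); state += dt/6·(k1+2k2+2k3+k4)
t=0.020: state=(0.950, 0.050, 0.000)
t=0.040: state=(0.948, 0.051, 0.001)
t=0.060: state=(0.946, 0.053, 0.001)
continuing one RK4 step at a time; state shown every 25 steps (Δt=0.5):
t=0.500: state=(0.883, 0.105, 0.012)
t=1.000: state=(0.755, 0.207, 0.038)
t=1.500: state=(0.568, 0.348, 0.085)
t=2.000: state=(0.370, 0.475, 0.155)
t=2.500: state=(0.217, 0.541, 0.242)
t=3.000: state=(0.124, 0.542, 0.334)
t=3.500: state=(0.072, 0.505, 0.423)
t=4.000: state=(0.044, 0.452, 0.504)
t=4.500: state=(0.028, 0.396, 0.576)
t=5.000: state=(0.019, 0.343, 0.638)
t=5.500: state=(0.014, 0.294, 0.692)
t=6.000: state=(0.011, 0.252, 0.738)
t=6.500: state=(0.008, 0.215, 0.777)
t=7.000: state=(0.007, 0.183, 0.811)
t=7.500: state=(0.006, 0.155, 0.839)
t=8.000: state=(0.005, 0.132, 0.863)
t=8.500: state=(0.004, 0.112, 0.884)
t=9.000: state=(0.004, 0.095, 0.901)
t=9.500: state=(0.004, 0.080, 0.916)
t=9.840: state=(0.003, 0.072, 0.925)
compare at T: S=0.003, I=0.072, R=0.925

largest component: R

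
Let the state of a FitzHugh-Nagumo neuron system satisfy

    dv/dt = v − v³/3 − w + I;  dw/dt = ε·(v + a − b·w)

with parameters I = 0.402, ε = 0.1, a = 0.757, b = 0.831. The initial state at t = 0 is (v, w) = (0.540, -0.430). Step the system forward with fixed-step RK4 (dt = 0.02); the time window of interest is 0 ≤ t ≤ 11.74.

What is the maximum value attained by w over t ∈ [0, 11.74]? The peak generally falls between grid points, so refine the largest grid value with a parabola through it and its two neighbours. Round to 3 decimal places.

max w = 1.349

t=0.000: state=(0.540, -0.430)
step 1 (dt=0.02): k1=(1.320, 0.165), k2=(1.327, 0.167), k3=(1.327, 0.167), k4=(1.335, 0.168); state += dt/6·(k1+2k2+2k3+k4)
t=0.020: state=(0.567, -0.427)
t=0.040: state=(0.593, -0.423)
t=0.060: state=(0.620, -0.420)
continuing one RK4 step at a time; state shown every 25 steps (Δt=0.5):
t=0.500: state=(1.242, -0.332)
t=1.000: state=(1.736, -0.207)
t=1.500: state=(1.893, -0.071)
t=2.000: state=(1.900, 0.062)
t=2.500: state=(1.865, 0.189)
t=3.000: state=(1.820, 0.308)
t=3.500: state=(1.771, 0.421)
t=4.000: state=(1.721, 0.526)
t=4.500: state=(1.669, 0.625)
t=5.000: state=(1.617, 0.717)
t=5.500: state=(1.562, 0.803)
t=6.000: state=(1.507, 0.882)
t=6.500: state=(1.449, 0.956)
t=7.000: state=(1.388, 1.023)
t=7.500: state=(1.324, 1.085)
t=8.000: state=(1.255, 1.141)
t=8.500: state=(1.180, 1.192)
t=9.000: state=(1.097, 1.236)
t=9.500: state=(1.001, 1.274)
t=10.000: state=(0.889, 1.306)
t=10.500: state=(0.748, 1.330)
t=11.000: state=(0.561, 1.345)
t=11.500: state=(0.290, 1.349)
t=11.740: state=(0.112, 1.345)
largest grid value and its neighbours: w(11.360)=1.34908, w(11.380)=1.34909, w(11.400)=1.34908
parabola through these three points peaks at t≈11.383 with w≈1.34909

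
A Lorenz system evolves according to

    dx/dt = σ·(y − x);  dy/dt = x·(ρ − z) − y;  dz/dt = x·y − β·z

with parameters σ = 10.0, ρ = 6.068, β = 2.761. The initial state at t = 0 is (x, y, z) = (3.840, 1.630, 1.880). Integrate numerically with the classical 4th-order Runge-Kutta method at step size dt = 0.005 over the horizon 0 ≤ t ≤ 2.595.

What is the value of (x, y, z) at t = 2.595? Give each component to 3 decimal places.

(x, y, z) = (3.521, 3.539, 4.887)

t=0.000: state=(3.840, 1.630, 1.880)
step 1 (dt=0.005): k1=(-22.100, 14.452, 1.069), k2=(-21.186, 14.174, 1.108), k3=(-21.216, 14.184, 1.109), k4=(-20.330, 13.916, 1.145); state += dt/6·(k1+2k2+2k3+k4)
t=0.005: state=(3.734, 1.701, 1.886)
t=0.010: state=(3.637, 1.769, 1.891)
t=0.015: state=(3.547, 1.835, 1.898)
continuing one RK4 step at a time; state shown every 20 steps (Δt=0.1):
t=0.100: state=(2.872, 2.722, 2.041)
t=0.200: state=(3.084, 3.545, 2.360)
t=0.300: state=(3.658, 4.303, 2.956)
t=0.400: state=(4.300, 4.903, 3.866)
t=0.500: state=(4.795, 5.150, 4.963)
t=0.600: state=(4.962, 4.931, 5.944)
t=0.700: state=(4.746, 4.370, 6.495)
t=0.800: state=(4.275, 3.747, 6.522)
t=0.900: state=(3.757, 3.276, 6.168)
t=1.000: state=(3.347, 3.016, 5.644)
t=1.100: state=(3.102, 2.942, 5.112)
t=1.200: state=(3.018, 3.007, 4.668)
t=1.300: state=(3.068, 3.174, 4.361)
t=1.400: state=(3.219, 3.408, 4.212)
t=1.500: state=(3.435, 3.673, 4.227)
t=1.600: state=(3.679, 3.922, 4.393)
t=1.700: state=(3.905, 4.105, 4.670)
t=1.800: state=(4.066, 4.183, 4.994)
t=1.900: state=(4.131, 4.144, 5.287)
t=2.000: state=(4.095, 4.013, 5.481)
t=2.100: state=(3.980, 3.840, 5.544)
t=2.200: state=(3.830, 3.677, 5.486)
t=2.300: state=(3.687, 3.559, 5.347)
t=2.400: state=(3.581, 3.499, 5.174)
t=2.500: state=(3.526, 3.497, 5.008)
t=2.595: state=(3.521, 3.539, 4.887)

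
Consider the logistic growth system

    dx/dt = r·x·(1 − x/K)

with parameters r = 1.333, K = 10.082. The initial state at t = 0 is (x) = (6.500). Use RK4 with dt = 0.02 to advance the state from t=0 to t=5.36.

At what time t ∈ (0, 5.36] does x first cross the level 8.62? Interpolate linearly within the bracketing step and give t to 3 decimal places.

t=0.000: state=(6.500)
step 1 (dt=0.02): k1=(3.078), k2=(3.066), k3=(3.066), k4=(3.054); state += dt/6·(k1+2k2+2k3+k4)
t=0.020: state=(6.561)
t=0.040: state=(6.622)
t=0.060: state=(6.682)
continuing one RK4 step at a time; state shown every 10 steps (Δt=0.2):
t=0.200: state=(7.089)
t=0.400: state=(7.619)
t=0.600: state=(8.081)
t=0.800: state=(8.474)
t=0.880: state=(8.613)
next step: t=0.900: state=(8.646) — x has crossed 8.62
linear interpolation between t=0.880 (8.61329) and t=0.900 (8.64643) → t≈0.884

t = 0.884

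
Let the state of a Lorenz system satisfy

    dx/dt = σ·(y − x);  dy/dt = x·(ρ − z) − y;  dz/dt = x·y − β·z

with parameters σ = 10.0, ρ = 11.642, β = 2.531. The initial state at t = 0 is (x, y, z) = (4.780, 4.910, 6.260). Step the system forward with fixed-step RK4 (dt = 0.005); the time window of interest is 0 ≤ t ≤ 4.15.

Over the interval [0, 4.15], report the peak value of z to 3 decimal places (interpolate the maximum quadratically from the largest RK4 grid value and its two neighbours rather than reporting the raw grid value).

t=0.000: state=(4.780, 4.910, 6.260)
step 1 (dt=0.005): k1=(1.300, 20.816, 7.626), k2=(1.788, 20.690, 7.842), k3=(1.773, 20.694, 7.846), k4=(2.246, 20.572, 8.065); state += dt/6·(k1+2k2+2k3+k4)
t=0.005: state=(4.789, 5.013, 6.299)
t=0.010: state=(4.802, 5.116, 6.341)
t=0.015: state=(4.820, 5.217, 6.384)
continuing one RK4 step at a time; state shown every 40 steps (Δt=0.2):
t=0.200: state=(6.793, 7.850, 9.952)
t=0.400: state=(6.649, 5.424, 13.780)
t=0.600: state=(4.051, 3.146, 11.537)
t=0.800: state=(3.418, 3.614, 8.752)
t=1.000: state=(4.549, 5.417, 8.080)
t=1.200: state=(6.298, 6.911, 10.470)
t=1.400: state=(6.113, 5.367, 12.666)
t=1.600: state=(4.492, 3.891, 11.257)
t=1.800: state=(4.087, 4.260, 9.367)
t=2.000: state=(4.959, 5.573, 9.140)
t=2.200: state=(6.001, 6.260, 10.857)
t=2.400: state=(5.673, 5.170, 11.931)
t=2.600: state=(4.683, 4.343, 10.903)
t=2.800: state=(4.533, 4.709, 9.733)
t=3.000: state=(5.193, 5.596, 9.829)
t=3.200: state=(5.748, 5.812, 10.993)
t=3.400: state=(5.400, 5.065, 11.432)
t=3.600: state=(4.816, 4.645, 10.677)
t=3.800: state=(4.822, 4.984, 10.009)
t=4.000: state=(5.290, 5.533, 10.247)
t=4.150: state=(5.538, 5.598, 10.819)
largest grid value and its neighbours: z(0.400)=13.78032, z(0.405)=13.78378, z(0.410)=13.78235
parabola through these three points peaks at t≈0.406 with z≈13.78389

max z = 13.784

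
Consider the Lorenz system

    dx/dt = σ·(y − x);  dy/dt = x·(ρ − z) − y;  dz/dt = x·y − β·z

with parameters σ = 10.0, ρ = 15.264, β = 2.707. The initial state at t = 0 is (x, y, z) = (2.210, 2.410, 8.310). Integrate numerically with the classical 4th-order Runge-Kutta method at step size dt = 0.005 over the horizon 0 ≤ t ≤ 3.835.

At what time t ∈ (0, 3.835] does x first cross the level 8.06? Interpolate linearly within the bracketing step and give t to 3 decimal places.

t = 0.341

t=0.000: state=(2.210, 2.410, 8.310)
step 1 (dt=0.005): k1=(2.000, 12.958, -17.169), k2=(2.274, 13.056, -16.969), k3=(2.270, 13.059, -16.968), k4=(2.539, 13.160, -16.767); state += dt/6·(k1+2k2+2k3+k4)
t=0.005: state=(2.221, 2.475, 8.225)
t=0.010: state=(2.235, 2.542, 8.142)
t=0.015: state=(2.252, 2.609, 8.062)
continuing one RK4 step at a time; state shown every 40 steps (Δt=0.2):
t=0.200: state=(4.449, 6.484, 7.054)
t=0.340: state=(8.026, 10.731, 11.435)
next step: t=0.345: state=(8.161, 10.827, 11.715) — x has crossed 8.06
linear interpolation between t=0.340 (8.02650) and t=0.345 (8.16080) → t≈0.341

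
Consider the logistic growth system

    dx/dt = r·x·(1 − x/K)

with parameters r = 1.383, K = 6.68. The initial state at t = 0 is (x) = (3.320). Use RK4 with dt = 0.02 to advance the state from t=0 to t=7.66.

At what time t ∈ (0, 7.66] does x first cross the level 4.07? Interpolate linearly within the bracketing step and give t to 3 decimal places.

t = 0.330

t=0.000: state=(3.320)
step 1 (dt=0.02): k1=(2.310), k2=(2.310), k3=(2.310), k4=(2.309); state += dt/6·(k1+2k2+2k3+k4)
t=0.020: state=(3.366)
t=0.040: state=(3.412)
t=0.060: state=(3.459)
t=0.320: state=(4.048)
next step: t=0.340: state=(4.092) — x has crossed 4.07
linear interpolation between t=0.320 (4.04817) and t=0.340 (4.09215) → t≈0.330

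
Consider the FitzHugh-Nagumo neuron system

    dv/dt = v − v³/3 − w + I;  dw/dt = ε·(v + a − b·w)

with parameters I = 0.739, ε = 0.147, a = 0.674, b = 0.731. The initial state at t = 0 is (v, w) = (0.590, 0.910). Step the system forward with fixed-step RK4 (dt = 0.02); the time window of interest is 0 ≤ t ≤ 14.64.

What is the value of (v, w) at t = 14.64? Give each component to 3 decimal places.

t=0.000: state=(0.590, 0.910)
step 1 (dt=0.02): k1=(0.351, 0.088), k2=(0.352, 0.088), k3=(0.352, 0.088), k4=(0.353, 0.089); state += dt/6·(k1+2k2+2k3+k4)
t=0.020: state=(0.597, 0.912)
t=0.040: state=(0.604, 0.914)
t=0.060: state=(0.611, 0.915)
continuing one RK4 step at a time; state shown every 25 steps (Δt=0.5):
t=0.500: state=(0.780, 0.960)
t=1.000: state=(0.980, 1.021)
t=1.500: state=(1.151, 1.092)
t=2.000: state=(1.264, 1.170)
t=2.500: state=(1.314, 1.250)
t=3.000: state=(1.316, 1.327)
t=3.500: state=(1.287, 1.399)
t=4.000: state=(1.236, 1.464)
t=4.500: state=(1.169, 1.522)
t=5.000: state=(1.089, 1.572)
t=5.500: state=(0.994, 1.612)
t=6.000: state=(0.881, 1.643)
t=6.500: state=(0.739, 1.664)
t=7.000: state=(0.553, 1.671)
t=7.500: state=(0.288, 1.663)
t=8.000: state=(-0.118, 1.631)
t=8.500: state=(-0.735, 1.565)
t=9.000: state=(-1.428, 1.453)
t=9.500: state=(-1.812, 1.306)
t=10.000: state=(-1.900, 1.152)
t=10.500: state=(-1.882, 1.005)
t=11.000: state=(-1.837, 0.867)
t=11.500: state=(-1.784, 0.740)
t=12.000: state=(-1.730, 0.624)
t=12.500: state=(-1.674, 0.518)
t=13.000: state=(-1.618, 0.421)
t=13.500: state=(-1.562, 0.334)
t=14.000: state=(-1.505, 0.255)
t=14.500: state=(-1.447, 0.184)
t=14.640: state=(-1.430, 0.166)

(v, w) = (-1.430, 0.166)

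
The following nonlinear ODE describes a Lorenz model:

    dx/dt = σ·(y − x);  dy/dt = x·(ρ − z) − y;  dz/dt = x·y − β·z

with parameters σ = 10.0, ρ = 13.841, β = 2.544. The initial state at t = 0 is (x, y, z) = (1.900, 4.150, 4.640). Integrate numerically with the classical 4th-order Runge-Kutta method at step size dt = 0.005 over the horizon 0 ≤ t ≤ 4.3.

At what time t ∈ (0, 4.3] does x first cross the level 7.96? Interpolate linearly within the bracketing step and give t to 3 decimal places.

t=0.000: state=(1.900, 4.150, 4.640)
step 1 (dt=0.005): k1=(22.500, 13.332, -3.919), k2=(22.271, 13.835, -3.596), k3=(22.289, 13.827, -3.598), k4=(22.077, 14.324, -3.272); state += dt/6·(k1+2k2+2k3+k4)
t=0.005: state=(2.011, 4.219, 4.622)
t=0.010: state=(2.121, 4.293, 4.607)
t=0.015: state=(2.229, 4.372, 4.596)
continuing one RK4 step at a time; state shown every 40 steps (Δt=0.2):
t=0.200: state=(6.689, 9.600, 7.751)
t=0.240: state=(7.848, 10.669, 9.823)
next step: t=0.245: state=(7.988, 10.769, 10.121) — x has crossed 7.96
linear interpolation between t=0.240 (7.84801) and t=0.245 (7.98810) → t≈0.244

t = 0.244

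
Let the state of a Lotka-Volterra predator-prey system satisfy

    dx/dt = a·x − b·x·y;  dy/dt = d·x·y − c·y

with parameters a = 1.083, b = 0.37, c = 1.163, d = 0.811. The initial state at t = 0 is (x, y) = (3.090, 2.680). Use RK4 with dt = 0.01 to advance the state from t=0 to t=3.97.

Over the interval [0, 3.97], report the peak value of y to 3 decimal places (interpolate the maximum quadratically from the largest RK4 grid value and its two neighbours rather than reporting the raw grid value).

t=0.000: state=(3.090, 2.680)
step 1 (dt=0.01): k1=(0.282, 3.599), k2=(0.262, 3.626), k3=(0.262, 3.626), k4=(0.241, 3.654); state += dt/6·(k1+2k2+2k3+k4)
t=0.010: state=(3.093, 2.716)
t=0.020: state=(3.095, 2.753)
t=0.030: state=(3.097, 2.790)
continuing one RK4 step at a time; state shown every 20 steps (Δt=0.2):
t=0.200: state=(3.056, 3.505)
t=0.400: state=(2.825, 4.487)
t=0.600: state=(2.427, 5.454)
t=0.800: state=(1.956, 6.168)
t=1.000: state=(1.518, 6.472)
t=1.200: state=(1.169, 6.369)
t=1.400: state=(0.918, 5.971)
t=1.600: state=(0.748, 5.412)
t=1.800: state=(0.637, 4.795)
t=2.000: state=(0.567, 4.188)
t=2.200: state=(0.528, 3.626)
t=2.400: state=(0.511, 3.125)
t=2.600: state=(0.512, 2.690)
t=2.800: state=(0.528, 2.319)
t=3.000: state=(0.559, 2.007)
t=3.200: state=(0.604, 1.747)
t=3.400: state=(0.665, 1.534)
t=3.600: state=(0.742, 1.363)
t=3.800: state=(0.837, 1.227)
t=3.970: state=(0.935, 1.138)
largest grid value and its neighbours: y(1.030)=6.48093, y(1.040)=6.48174, y(1.050)=6.48155
parabola through these three points peaks at t≈1.043 with y≈6.48178

max y = 6.482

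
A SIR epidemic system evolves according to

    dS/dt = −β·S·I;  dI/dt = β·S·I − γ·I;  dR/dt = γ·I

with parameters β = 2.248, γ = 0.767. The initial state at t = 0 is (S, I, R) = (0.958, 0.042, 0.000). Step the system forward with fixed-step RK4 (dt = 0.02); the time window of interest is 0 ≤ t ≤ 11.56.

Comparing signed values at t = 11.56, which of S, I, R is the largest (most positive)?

largest component: R

t=0.000: state=(0.958, 0.042, 0.000)
step 1 (dt=0.02): k1=(-0.090, 0.058, 0.032), k2=(-0.092, 0.059, 0.033), k3=(-0.092, 0.059, 0.033), k4=(-0.093, 0.060, 0.033); state += dt/6·(k1+2k2+2k3+k4)
t=0.020: state=(0.956, 0.043, 0.001)
t=0.040: state=(0.954, 0.044, 0.001)
t=0.060: state=(0.952, 0.046, 0.002)
continuing one RK4 step at a time; state shown every 25 steps (Δt=0.5):
t=0.500: state=(0.896, 0.081, 0.023)
t=1.000: state=(0.791, 0.144, 0.065)
t=1.500: state=(0.645, 0.220, 0.135)
t=2.000: state=(0.485, 0.283, 0.233)
t=2.500: state=(0.347, 0.307, 0.347)
t=3.000: state=(0.247, 0.291, 0.462)
t=3.500: state=(0.182, 0.251, 0.567)
t=4.000: state=(0.141, 0.205, 0.654)
t=4.500: state=(0.115, 0.161, 0.724)
t=5.000: state=(0.098, 0.124, 0.779)
t=5.500: state=(0.087, 0.093, 0.820)
t=6.000: state=(0.079, 0.070, 0.851)
t=6.500: state=(0.074, 0.052, 0.874)
t=7.000: state=(0.070, 0.038, 0.891)
t=7.500: state=(0.068, 0.028, 0.904)
t=8.000: state=(0.066, 0.021, 0.913)
t=8.500: state=(0.065, 0.015, 0.920)
t=9.000: state=(0.064, 0.011, 0.925)
t=9.500: state=(0.063, 0.008, 0.929)
t=10.000: state=(0.062, 0.006, 0.932)
t=10.500: state=(0.062, 0.004, 0.934)
t=11.000: state=(0.062, 0.003, 0.935)
t=11.500: state=(0.062, 0.002, 0.936)
t=11.560: state=(0.062, 0.002, 0.936)
compare at T: S=0.062, I=0.002, R=0.936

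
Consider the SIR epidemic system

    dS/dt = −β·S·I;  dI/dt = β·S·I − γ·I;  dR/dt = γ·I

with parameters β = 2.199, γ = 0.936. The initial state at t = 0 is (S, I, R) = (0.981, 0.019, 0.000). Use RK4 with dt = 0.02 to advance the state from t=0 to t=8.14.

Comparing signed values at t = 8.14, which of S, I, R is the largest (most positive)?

t=0.000: state=(0.981, 0.019, 0.000)
step 1 (dt=0.02): k1=(-0.041, 0.023, 0.018), k2=(-0.041, 0.023, 0.018), k3=(-0.041, 0.023, 0.018), k4=(-0.042, 0.024, 0.018); state += dt/6·(k1+2k2+2k3+k4)
t=0.020: state=(0.980, 0.019, 0.000)
t=0.040: state=(0.979, 0.020, 0.001)
t=0.060: state=(0.978, 0.020, 0.001)
continuing one RK4 step at a time; state shown every 25 steps (Δt=0.5):
t=0.500: state=(0.953, 0.035, 0.012)
t=1.000: state=(0.906, 0.060, 0.034)
t=1.500: state=(0.831, 0.098, 0.070)
t=2.000: state=(0.727, 0.145, 0.127)
t=2.500: state=(0.605, 0.189, 0.206)
t=3.000: state=(0.483, 0.215, 0.302)
t=3.500: state=(0.380, 0.216, 0.404)
t=4.000: state=(0.302, 0.197, 0.501)
t=4.500: state=(0.248, 0.166, 0.586)
t=5.000: state=(0.210, 0.134, 0.656)
t=5.500: state=(0.184, 0.104, 0.712)
t=6.000: state=(0.167, 0.079, 0.754)
t=6.500: state=(0.155, 0.059, 0.786)
t=7.000: state=(0.146, 0.044, 0.810)
t=7.500: state=(0.140, 0.032, 0.828)
t=8.000: state=(0.136, 0.023, 0.841)
t=8.140: state=(0.135, 0.021, 0.844)
compare at T: S=0.135, I=0.021, R=0.844

largest component: R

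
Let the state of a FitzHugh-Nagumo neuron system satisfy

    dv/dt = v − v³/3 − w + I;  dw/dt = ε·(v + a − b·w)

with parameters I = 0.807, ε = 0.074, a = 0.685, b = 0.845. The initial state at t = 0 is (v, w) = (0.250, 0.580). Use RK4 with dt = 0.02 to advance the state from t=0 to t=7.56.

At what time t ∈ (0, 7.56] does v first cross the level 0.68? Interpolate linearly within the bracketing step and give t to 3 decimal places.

t=0.000: state=(0.250, 0.580)
step 1 (dt=0.02): k1=(0.472, 0.033), k2=(0.476, 0.033), k3=(0.476, 0.033), k4=(0.480, 0.034); state += dt/6·(k1+2k2+2k3+k4)
t=0.020: state=(0.260, 0.581)
t=0.040: state=(0.269, 0.581)
t=0.060: state=(0.279, 0.582)
continuing one RK4 step at a time; state shown every 25 steps (Δt=0.5):
t=0.500: state=(0.541, 0.601)
t=0.680: state=(0.672, 0.612)
next step: t=0.700: state=(0.688, 0.613) — v has crossed 0.68
linear interpolation between t=0.680 (0.67230) and t=0.700 (0.68770) → t≈0.690

t = 0.690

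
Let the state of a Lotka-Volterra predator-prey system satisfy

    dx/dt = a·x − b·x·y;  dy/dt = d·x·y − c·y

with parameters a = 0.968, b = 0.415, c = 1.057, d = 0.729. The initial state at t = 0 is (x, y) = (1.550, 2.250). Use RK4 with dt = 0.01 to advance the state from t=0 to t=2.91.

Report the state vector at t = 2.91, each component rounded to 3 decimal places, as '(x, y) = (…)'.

(x, y) = (1.361, 2.438)

t=0.000: state=(1.550, 2.250)
step 1 (dt=0.01): k1=(0.053, 0.164), k2=(0.053, 0.165), k3=(0.053, 0.165), k4=(0.052, 0.165); state += dt/6·(k1+2k2+2k3+k4)
t=0.010: state=(1.551, 2.252)
t=0.020: state=(1.551, 2.253)
t=0.030: state=(1.552, 2.255)
continuing one RK4 step at a time; state shown every 10 steps (Δt=0.1):
t=0.100: state=(1.555, 2.267)
t=0.200: state=(1.558, 2.285)
t=0.300: state=(1.561, 2.303)
t=0.400: state=(1.562, 2.322)
t=0.500: state=(1.562, 2.341)
t=0.600: state=(1.561, 2.360)
t=0.700: state=(1.559, 2.379)
t=0.800: state=(1.555, 2.398)
t=0.900: state=(1.550, 2.416)
t=1.000: state=(1.544, 2.433)
t=1.100: state=(1.538, 2.449)
t=1.200: state=(1.530, 2.464)
t=1.300: state=(1.521, 2.478)
t=1.400: state=(1.511, 2.490)
t=1.500: state=(1.501, 2.500)
t=1.600: state=(1.490, 2.508)
t=1.700: state=(1.479, 2.515)
t=1.800: state=(1.468, 2.519)
t=1.900: state=(1.457, 2.522)
t=2.000: state=(1.445, 2.522)
t=2.100: state=(1.434, 2.520)
t=2.200: state=(1.423, 2.516)
t=2.300: state=(1.412, 2.510)
t=2.400: state=(1.402, 2.502)
t=2.500: state=(1.393, 2.493)
t=2.600: state=(1.384, 2.481)
t=2.700: state=(1.376, 2.469)
t=2.800: state=(1.368, 2.455)
t=2.900: state=(1.362, 2.440)
t=2.910: state=(1.361, 2.438)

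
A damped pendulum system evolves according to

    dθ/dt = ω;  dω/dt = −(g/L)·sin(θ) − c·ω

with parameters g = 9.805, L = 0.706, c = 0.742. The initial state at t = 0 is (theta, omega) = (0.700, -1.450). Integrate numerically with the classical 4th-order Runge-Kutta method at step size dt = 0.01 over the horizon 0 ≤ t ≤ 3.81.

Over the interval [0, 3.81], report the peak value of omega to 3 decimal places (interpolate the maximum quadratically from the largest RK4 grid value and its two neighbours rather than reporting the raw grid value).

max omega = 1.858

t=0.000: state=(0.700, -1.450)
step 1 (dt=0.01): k1=(-1.450, -7.871), k2=(-1.489, -7.765), k3=(-1.489, -7.763), k4=(-1.528, -7.654); state += dt/6·(k1+2k2+2k3+k4)
t=0.010: state=(0.685, -1.528)
t=0.020: state=(0.669, -1.603)
t=0.030: state=(0.653, -1.676)
continuing one RK4 step at a time; state shown every 20 steps (Δt=0.2):
t=0.200: state=(0.286, -2.491)
t=0.400: state=(-0.207, -2.221)
t=0.600: state=(-0.532, -0.925)
t=0.800: state=(-0.562, 0.603)
t=1.000: state=(-0.323, 1.657)
t=1.200: state=(0.038, 1.787)
t=1.400: state=(0.331, 1.027)
t=1.600: state=(0.423, -0.113)
t=1.800: state=(0.300, -1.044)
t=2.000: state=(0.048, -1.351)
t=2.200: state=(-0.193, -0.954)
t=2.400: state=(-0.306, -0.149)
t=2.600: state=(-0.255, 0.617)
t=2.800: state=(-0.087, 0.980)
t=3.000: state=(0.101, 0.813)
t=3.200: state=(0.213, 0.271)
t=3.400: state=(0.205, -0.328)
t=3.600: state=(0.098, -0.685)
t=3.800: state=(-0.042, -0.657)
t=3.810: state=(-0.049, -0.646)
largest grid value and its neighbours: omega(1.120)=1.85740, omega(1.130)=1.85742, omega(1.140)=1.85488
parabola through these three points peaks at t≈1.125 with omega≈1.85773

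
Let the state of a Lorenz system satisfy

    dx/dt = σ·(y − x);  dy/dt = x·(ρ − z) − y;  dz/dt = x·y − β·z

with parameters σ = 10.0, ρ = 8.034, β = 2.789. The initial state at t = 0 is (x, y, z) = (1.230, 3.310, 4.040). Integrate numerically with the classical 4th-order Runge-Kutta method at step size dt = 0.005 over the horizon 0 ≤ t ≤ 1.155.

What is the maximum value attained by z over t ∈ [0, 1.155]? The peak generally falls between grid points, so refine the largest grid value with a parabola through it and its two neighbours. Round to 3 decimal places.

max z = 9.121

t=0.000: state=(1.230, 3.310, 4.040)
step 1 (dt=0.005): k1=(20.800, 1.603, -7.196), k2=(20.320, 1.829, -6.969), k3=(20.338, 1.823, -6.974), k4=(19.874, 2.046, -6.750); state += dt/6·(k1+2k2+2k3+k4)
t=0.005: state=(1.332, 3.319, 4.005)
t=0.010: state=(1.429, 3.330, 3.972)
t=0.015: state=(1.522, 3.344, 3.942)
continuing one RK4 step at a time; state shown every 10 steps (Δt=0.05):
t=0.050: state=(2.081, 3.490, 3.782)
t=0.100: state=(2.703, 3.825, 3.702)
t=0.150: state=(3.235, 4.263, 3.783)
t=0.200: state=(3.744, 4.760, 4.028)
t=0.250: state=(4.253, 5.271, 4.443)
t=0.300: state=(4.756, 5.740, 5.027)
t=0.350: state=(5.225, 6.104, 5.759)
t=0.400: state=(5.619, 6.298, 6.588)
t=0.450: state=(5.889, 6.277, 7.428)
t=0.500: state=(5.997, 6.033, 8.177)
t=0.550: state=(5.926, 5.610, 8.738)
t=0.600: state=(5.691, 5.085, 9.053)
t=0.650: state=(5.338, 4.549, 9.114)
t=0.700: state=(4.923, 4.073, 8.957)
t=0.750: state=(4.505, 3.696, 8.642)
t=0.800: state=(4.126, 3.429, 8.231)
t=0.850: state=(3.814, 3.267, 7.777)
t=0.900: state=(3.581, 3.196, 7.320)
t=0.950: state=(3.428, 3.199, 6.888)
t=1.000: state=(3.350, 3.265, 6.501)
t=1.050: state=(3.340, 3.383, 6.172)
t=1.100: state=(3.390, 3.546, 5.912)
t=1.150: state=(3.493, 3.746, 5.728)
t=1.155: state=(3.506, 3.767, 5.714)
largest grid value and its neighbours: z(0.630)=9.11818, z(0.635)=9.12049, z(0.640)=9.12047
parabola through these three points peaks at t≈0.637 with z≈9.12077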